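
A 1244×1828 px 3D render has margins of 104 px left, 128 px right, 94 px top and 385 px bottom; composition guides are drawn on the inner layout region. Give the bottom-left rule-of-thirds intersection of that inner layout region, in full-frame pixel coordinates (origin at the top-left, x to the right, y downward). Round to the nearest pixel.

x = 441 px, y = 993 px

Content width = 1244 − 104 − 128 = 1012 px; content height = 1828 − 94 − 385 = 1349 px.
Bottom-left is one-third across and two-thirds down within the inner layout region.
x = 104 + 1 × 1012/3 = 104 + 337.33 ≈ 441
y = 94 + 2 × 1349/3 = 94 + 899.33 ≈ 993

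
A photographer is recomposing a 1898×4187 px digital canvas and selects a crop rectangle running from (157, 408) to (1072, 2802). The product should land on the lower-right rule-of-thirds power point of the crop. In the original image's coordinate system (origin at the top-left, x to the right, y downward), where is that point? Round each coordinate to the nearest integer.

x = 767 px, y = 2004 px

Crop width = 1072 − 157 = 915 px; one third is 305.00 px.
Crop height = 2802 − 408 = 2394 px; one third is 798.00 px.
The lower-right point is two-thirds across and two-thirds down within the crop:
x = 157 + 2 × 305.00 ≈ 767; y = 408 + 2 × 798.00 ≈ 2004.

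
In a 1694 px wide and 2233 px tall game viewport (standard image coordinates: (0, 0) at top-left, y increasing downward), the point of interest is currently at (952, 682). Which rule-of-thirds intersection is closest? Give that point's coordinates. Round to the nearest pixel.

Third lines: x ∈ {565, 1129}, y ∈ {744, 1489}.
952 is closer to x = 1129; 682 is closer to y = 744.
So the nearest intersection is the upper-right power point.

x = 1129 px, y = 744 px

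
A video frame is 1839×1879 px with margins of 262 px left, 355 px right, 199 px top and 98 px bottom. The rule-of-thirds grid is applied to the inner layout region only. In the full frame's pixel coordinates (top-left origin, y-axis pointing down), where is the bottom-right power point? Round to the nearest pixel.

(1077, 1254)

Content width = 1839 − 262 − 355 = 1222 px; content height = 1879 − 199 − 98 = 1582 px.
Bottom-right is two-thirds across and two-thirds down within the inner layout region.
x = 262 + 2 × 1222/3 = 262 + 814.67 ≈ 1077
y = 199 + 2 × 1582/3 = 199 + 1054.67 ≈ 1254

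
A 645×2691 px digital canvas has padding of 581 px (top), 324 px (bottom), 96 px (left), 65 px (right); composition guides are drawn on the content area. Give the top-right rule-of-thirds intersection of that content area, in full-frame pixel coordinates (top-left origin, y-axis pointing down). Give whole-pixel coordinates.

(419, 1176)

Content width = 645 − 96 − 65 = 484 px; content height = 2691 − 581 − 324 = 1786 px.
Top-right is two-thirds across and one-third down within the content area.
x = 96 + 2 × 484/3 = 96 + 322.67 ≈ 419
y = 581 + 1 × 1786/3 = 581 + 595.33 ≈ 1176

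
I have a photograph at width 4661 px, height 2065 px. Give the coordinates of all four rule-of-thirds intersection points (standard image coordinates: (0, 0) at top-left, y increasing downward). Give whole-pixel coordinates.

One third of 4661 is 1553.67; one third of 2065 is 688.33.
Vertical third lines at x = 1554 and x = 3107; horizontal third lines at y = 688 and y = 1377.

(1554, 688), (3107, 688), (1554, 1377), (3107, 1377)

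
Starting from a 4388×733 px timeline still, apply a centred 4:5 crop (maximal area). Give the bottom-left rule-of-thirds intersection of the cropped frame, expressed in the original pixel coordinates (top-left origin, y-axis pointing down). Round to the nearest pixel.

4388/733 > 4/5, so the 4:5 crop keeps the full height 733 and trims width to 733 × 4/5 = 586.40 px.
Left offset = (4388 − 586.40)/2 = 1900.80 px; top offset = 0.
Bottom-left is one-third across and two-thirds down within the crop:
x = 1900.80 + 1 × 586.40/3 ≈ 2096; y = 0.00 + 2 × 733.00/3 ≈ 489.

x = 2096 px, y = 489 px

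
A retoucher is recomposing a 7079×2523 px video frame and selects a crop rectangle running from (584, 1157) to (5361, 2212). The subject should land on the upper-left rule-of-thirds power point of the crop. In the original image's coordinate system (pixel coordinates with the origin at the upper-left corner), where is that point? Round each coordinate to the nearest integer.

(2176, 1509)

Crop width = 5361 − 584 = 4777 px; one third is 1592.33 px.
Crop height = 2212 − 1157 = 1055 px; one third is 351.67 px.
The upper-left point is one-third across and one-third down within the crop:
x = 584 + 1 × 1592.33 ≈ 2176; y = 1157 + 1 × 351.67 ≈ 1509.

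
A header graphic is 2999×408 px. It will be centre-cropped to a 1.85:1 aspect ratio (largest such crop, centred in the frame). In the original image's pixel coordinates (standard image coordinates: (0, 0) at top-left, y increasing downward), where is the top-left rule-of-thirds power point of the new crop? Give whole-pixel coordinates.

2999/408 > 1.85/1, so the 1.85:1 crop keeps the full height 408 and trims width to 408 × 1.85/1 = 754.80 px.
Left offset = (2999 − 754.80)/2 = 1122.10 px; top offset = 0.
Top-left is one-third across and one-third down within the crop:
x = 1122.10 + 1 × 754.80/3 ≈ 1374; y = 0.00 + 1 × 408.00/3 ≈ 136.

(1374, 136)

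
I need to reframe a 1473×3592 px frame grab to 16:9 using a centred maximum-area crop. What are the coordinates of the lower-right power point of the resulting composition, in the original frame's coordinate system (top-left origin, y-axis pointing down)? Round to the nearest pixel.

1473/3592 < 16/9, so the 16:9 crop keeps the full width 1473 and trims height to 1473 × 9/16 = 828.56 px.
Top offset = (3592 − 828.56)/2 = 1381.72 px; left offset = 0.
Lower-right is two-thirds across and two-thirds down within the crop:
x = 0.00 + 2 × 1473.00/3 ≈ 982; y = 1381.72 + 2 × 828.56/3 ≈ 1934.

(982, 1934)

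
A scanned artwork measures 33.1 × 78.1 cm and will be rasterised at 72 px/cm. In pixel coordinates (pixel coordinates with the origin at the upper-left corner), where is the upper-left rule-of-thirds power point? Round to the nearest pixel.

(794, 1874)

In pixels the canvas is 33.1 × 72 = 2383.2 wide and 78.1 × 72 = 5623.2 tall.
The upper-left point is one-third across and one-third down:
x = 1 × 2383.2/3 ≈ 794; y = 1 × 5623.2/3 ≈ 1874.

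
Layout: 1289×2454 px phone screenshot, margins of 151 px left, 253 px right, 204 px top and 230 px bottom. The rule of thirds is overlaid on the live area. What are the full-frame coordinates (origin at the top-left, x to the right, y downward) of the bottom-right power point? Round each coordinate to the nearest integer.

x = 741 px, y = 1551 px

Content width = 1289 − 151 − 253 = 885 px; content height = 2454 − 204 − 230 = 2020 px.
Bottom-right is two-thirds across and two-thirds down within the live area.
x = 151 + 2 × 885/3 = 151 + 590.00 ≈ 741
y = 204 + 2 × 2020/3 = 204 + 1346.67 ≈ 1551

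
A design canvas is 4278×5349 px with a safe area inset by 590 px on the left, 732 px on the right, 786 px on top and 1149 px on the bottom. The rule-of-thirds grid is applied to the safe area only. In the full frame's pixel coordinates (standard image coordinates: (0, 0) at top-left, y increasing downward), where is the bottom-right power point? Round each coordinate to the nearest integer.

Content width = 4278 − 590 − 732 = 2956 px; content height = 5349 − 786 − 1149 = 3414 px.
Bottom-right is two-thirds across and two-thirds down within the safe area.
x = 590 + 2 × 2956/3 = 590 + 1970.67 ≈ 2561
y = 786 + 2 × 3414/3 = 786 + 2276.00 ≈ 3062

(2561, 3062)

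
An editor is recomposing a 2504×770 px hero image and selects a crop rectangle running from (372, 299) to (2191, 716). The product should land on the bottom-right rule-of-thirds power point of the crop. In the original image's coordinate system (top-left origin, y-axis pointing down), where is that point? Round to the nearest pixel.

Crop width = 2191 − 372 = 1819 px; one third is 606.33 px.
Crop height = 716 − 299 = 417 px; one third is 139.00 px.
The bottom-right point is two-thirds across and two-thirds down within the crop:
x = 372 + 2 × 606.33 ≈ 1585; y = 299 + 2 × 139.00 ≈ 577.

x = 1585 px, y = 577 px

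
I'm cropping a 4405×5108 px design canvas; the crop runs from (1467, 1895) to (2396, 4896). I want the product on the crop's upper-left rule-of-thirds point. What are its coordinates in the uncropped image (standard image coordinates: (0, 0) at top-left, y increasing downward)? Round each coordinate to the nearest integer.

x = 1777 px, y = 2895 px

Crop width = 2396 − 1467 = 929 px; one third is 309.67 px.
Crop height = 4896 − 1895 = 3001 px; one third is 1000.33 px.
The upper-left point is one-third across and one-third down within the crop:
x = 1467 + 1 × 309.67 ≈ 1777; y = 1895 + 1 × 1000.33 ≈ 2895.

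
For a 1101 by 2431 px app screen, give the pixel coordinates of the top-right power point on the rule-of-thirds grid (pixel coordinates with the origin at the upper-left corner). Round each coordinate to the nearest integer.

x = 734 px, y = 810 px

The top-right point sits two-thirds of the way across and one-third of the way down.
x = 2 × 1101/3 ≈ 734; y = 1 × 2431/3 ≈ 810.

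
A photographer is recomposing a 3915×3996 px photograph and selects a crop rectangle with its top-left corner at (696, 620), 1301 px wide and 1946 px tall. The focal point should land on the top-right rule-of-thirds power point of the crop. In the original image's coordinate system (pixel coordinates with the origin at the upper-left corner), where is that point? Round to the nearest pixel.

(1563, 1269)

One third of the crop width 1301 is 433.67 px.
One third of the crop height 1946 is 648.67 px.
The top-right point is two-thirds across and one-third down within the crop:
x = 696 + 2 × 433.67 ≈ 1563; y = 620 + 1 × 648.67 ≈ 1269.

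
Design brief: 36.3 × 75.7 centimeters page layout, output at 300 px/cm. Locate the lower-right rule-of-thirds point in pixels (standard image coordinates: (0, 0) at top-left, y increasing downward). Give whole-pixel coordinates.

x = 7260 px, y = 15140 px

In pixels the canvas is 36.3 × 300 = 10890 wide and 75.7 × 300 = 22710 tall.
The lower-right point is two-thirds across and two-thirds down:
x = 2 × 10890/3 ≈ 7260; y = 2 × 22710/3 ≈ 15140.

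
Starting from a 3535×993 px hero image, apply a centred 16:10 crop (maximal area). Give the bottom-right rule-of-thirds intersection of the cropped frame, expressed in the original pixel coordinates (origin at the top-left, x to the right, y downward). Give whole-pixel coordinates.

3535/993 > 16/10, so the 16:10 crop keeps the full height 993 and trims width to 993 × 16/10 = 1588.80 px.
Left offset = (3535 − 1588.80)/2 = 973.10 px; top offset = 0.
Bottom-right is two-thirds across and two-thirds down within the crop:
x = 973.10 + 2 × 1588.80/3 ≈ 2032; y = 0.00 + 2 × 993.00/3 ≈ 662.

x = 2032 px, y = 662 px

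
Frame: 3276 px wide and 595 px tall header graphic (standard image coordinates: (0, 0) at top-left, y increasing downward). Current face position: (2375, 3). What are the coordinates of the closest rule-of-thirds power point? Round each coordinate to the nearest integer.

(2184, 198)

Third lines: x ∈ {1092, 2184}, y ∈ {198, 397}.
2375 is closer to x = 2184; 3 is closer to y = 198.
So the nearest intersection is the upper-right power point.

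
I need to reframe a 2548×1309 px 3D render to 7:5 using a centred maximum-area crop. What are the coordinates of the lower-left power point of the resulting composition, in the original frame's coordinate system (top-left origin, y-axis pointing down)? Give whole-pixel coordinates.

x = 969 px, y = 873 px

2548/1309 > 7/5, so the 7:5 crop keeps the full height 1309 and trims width to 1309 × 7/5 = 1832.60 px.
Left offset = (2548 − 1832.60)/2 = 357.70 px; top offset = 0.
Lower-left is one-third across and two-thirds down within the crop:
x = 357.70 + 1 × 1832.60/3 ≈ 969; y = 0.00 + 2 × 1309.00/3 ≈ 873.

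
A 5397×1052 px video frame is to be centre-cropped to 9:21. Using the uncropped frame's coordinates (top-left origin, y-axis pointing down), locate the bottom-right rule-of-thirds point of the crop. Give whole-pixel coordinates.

x = 2774 px, y = 701 px

5397/1052 > 9/21, so the 9:21 crop keeps the full height 1052 and trims width to 1052 × 9/21 = 450.86 px.
Left offset = (5397 − 450.86)/2 = 2473.07 px; top offset = 0.
Bottom-right is two-thirds across and two-thirds down within the crop:
x = 2473.07 + 2 × 450.86/3 ≈ 2774; y = 0.00 + 2 × 1052.00/3 ≈ 701.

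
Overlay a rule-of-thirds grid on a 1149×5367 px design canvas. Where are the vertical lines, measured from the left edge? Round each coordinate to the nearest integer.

1149 / 3 = 383, so the vertical lines sit at one and two thirds of 1149.

383 px and 766 px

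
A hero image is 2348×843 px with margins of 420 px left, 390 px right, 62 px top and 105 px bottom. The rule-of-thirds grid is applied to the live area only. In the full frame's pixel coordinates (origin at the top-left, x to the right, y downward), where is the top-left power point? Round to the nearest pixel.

Content width = 2348 − 420 − 390 = 1538 px; content height = 843 − 62 − 105 = 676 px.
Top-left is one-third across and one-third down within the live area.
x = 420 + 1 × 1538/3 = 420 + 512.67 ≈ 933
y = 62 + 1 × 676/3 = 62 + 225.33 ≈ 287

(933, 287)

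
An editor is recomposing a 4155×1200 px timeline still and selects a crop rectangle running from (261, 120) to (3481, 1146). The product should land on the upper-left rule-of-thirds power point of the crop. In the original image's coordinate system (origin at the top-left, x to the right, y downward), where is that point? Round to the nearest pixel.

Crop width = 3481 − 261 = 3220 px; one third is 1073.33 px.
Crop height = 1146 − 120 = 1026 px; one third is 342.00 px.
The upper-left point is one-third across and one-third down within the crop:
x = 261 + 1 × 1073.33 ≈ 1334; y = 120 + 1 × 342.00 ≈ 462.

x = 1334 px, y = 462 px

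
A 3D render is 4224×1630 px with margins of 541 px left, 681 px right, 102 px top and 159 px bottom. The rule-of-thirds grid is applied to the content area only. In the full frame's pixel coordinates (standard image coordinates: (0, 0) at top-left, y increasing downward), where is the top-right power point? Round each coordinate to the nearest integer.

Content width = 4224 − 541 − 681 = 3002 px; content height = 1630 − 102 − 159 = 1369 px.
Top-right is two-thirds across and one-third down within the content area.
x = 541 + 2 × 3002/3 = 541 + 2001.33 ≈ 2542
y = 102 + 1 × 1369/3 = 102 + 456.33 ≈ 558

(2542, 558)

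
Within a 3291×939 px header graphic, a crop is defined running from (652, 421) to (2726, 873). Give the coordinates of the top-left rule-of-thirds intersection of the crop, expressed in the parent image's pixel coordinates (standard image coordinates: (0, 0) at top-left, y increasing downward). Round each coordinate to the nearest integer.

Crop width = 2726 − 652 = 2074 px; one third is 691.33 px.
Crop height = 873 − 421 = 452 px; one third is 150.67 px.
The top-left point is one-third across and one-third down within the crop:
x = 652 + 1 × 691.33 ≈ 1343; y = 421 + 1 × 150.67 ≈ 572.

x = 1343 px, y = 572 px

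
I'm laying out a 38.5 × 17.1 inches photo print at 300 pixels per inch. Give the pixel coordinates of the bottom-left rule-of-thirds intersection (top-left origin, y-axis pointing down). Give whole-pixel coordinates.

In pixels the canvas is 38.5 × 300 = 11550 wide and 17.1 × 300 = 5130 tall.
The bottom-left point is one-third across and two-thirds down:
x = 1 × 11550/3 ≈ 3850; y = 2 × 5130/3 ≈ 3420.

x = 3850 px, y = 3420 px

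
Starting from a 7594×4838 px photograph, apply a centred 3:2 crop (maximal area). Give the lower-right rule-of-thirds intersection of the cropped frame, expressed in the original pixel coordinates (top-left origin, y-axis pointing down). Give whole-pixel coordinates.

7594/4838 > 3/2, so the 3:2 crop keeps the full height 4838 and trims width to 4838 × 3/2 = 7257.00 px.
Left offset = (7594 − 7257.00)/2 = 168.50 px; top offset = 0.
Lower-right is two-thirds across and two-thirds down within the crop:
x = 168.50 + 2 × 7257.00/3 ≈ 5007; y = 0.00 + 2 × 4838.00/3 ≈ 3225.

(5007, 3225)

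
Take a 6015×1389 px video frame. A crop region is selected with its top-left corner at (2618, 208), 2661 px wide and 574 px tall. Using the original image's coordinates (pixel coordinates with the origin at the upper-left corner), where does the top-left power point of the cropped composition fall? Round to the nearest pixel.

(3505, 399)

One third of the crop width 2661 is 887.00 px.
One third of the crop height 574 is 191.33 px.
The top-left point is one-third across and one-third down within the crop:
x = 2618 + 1 × 887.00 ≈ 3505; y = 208 + 1 × 191.33 ≈ 399.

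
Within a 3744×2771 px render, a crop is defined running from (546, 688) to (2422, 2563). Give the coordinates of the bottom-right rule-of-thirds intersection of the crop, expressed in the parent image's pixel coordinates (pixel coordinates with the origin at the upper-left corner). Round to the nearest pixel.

x = 1797 px, y = 1938 px

Crop width = 2422 − 546 = 1876 px; one third is 625.33 px.
Crop height = 2563 − 688 = 1875 px; one third is 625.00 px.
The bottom-right point is two-thirds across and two-thirds down within the crop:
x = 546 + 2 × 625.33 ≈ 1797; y = 688 + 2 × 625.00 ≈ 1938.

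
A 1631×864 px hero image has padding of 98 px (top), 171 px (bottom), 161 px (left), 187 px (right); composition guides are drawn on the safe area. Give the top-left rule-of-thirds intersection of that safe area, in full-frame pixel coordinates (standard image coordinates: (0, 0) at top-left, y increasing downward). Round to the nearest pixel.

Content width = 1631 − 161 − 187 = 1283 px; content height = 864 − 98 − 171 = 595 px.
Top-left is one-third across and one-third down within the safe area.
x = 161 + 1 × 1283/3 = 161 + 427.67 ≈ 589
y = 98 + 1 × 595/3 = 98 + 198.33 ≈ 296

x = 589 px, y = 296 px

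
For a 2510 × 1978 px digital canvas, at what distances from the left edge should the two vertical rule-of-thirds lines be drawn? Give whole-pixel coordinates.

2510 / 3 = 836.67, so the vertical lines sit at one and two thirds of 2510.

837 px and 1673 px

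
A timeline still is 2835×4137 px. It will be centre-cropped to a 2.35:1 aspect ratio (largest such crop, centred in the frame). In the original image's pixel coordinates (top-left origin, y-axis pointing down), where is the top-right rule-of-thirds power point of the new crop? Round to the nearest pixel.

x = 1890 px, y = 1867 px

2835/4137 < 2.35/1, so the 2.35:1 crop keeps the full width 2835 and trims height to 2835 × 1/2.35 = 1206.38 px.
Top offset = (4137 − 1206.38)/2 = 1465.31 px; left offset = 0.
Top-right is two-thirds across and one-third down within the crop:
x = 0.00 + 2 × 2835.00/3 ≈ 1890; y = 1465.31 + 1 × 1206.38/3 ≈ 1867.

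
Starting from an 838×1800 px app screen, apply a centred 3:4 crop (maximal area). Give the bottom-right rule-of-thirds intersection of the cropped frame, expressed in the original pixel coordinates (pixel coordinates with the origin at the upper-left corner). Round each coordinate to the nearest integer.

838/1800 < 3/4, so the 3:4 crop keeps the full width 838 and trims height to 838 × 4/3 = 1117.33 px.
Top offset = (1800 − 1117.33)/2 = 341.33 px; left offset = 0.
Bottom-right is two-thirds across and two-thirds down within the crop:
x = 0.00 + 2 × 838.00/3 ≈ 559; y = 341.33 + 2 × 1117.33/3 ≈ 1086.

(559, 1086)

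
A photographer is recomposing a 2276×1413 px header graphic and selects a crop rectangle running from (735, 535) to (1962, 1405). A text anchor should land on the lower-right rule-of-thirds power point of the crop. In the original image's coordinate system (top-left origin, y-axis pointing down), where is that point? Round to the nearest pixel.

(1553, 1115)

Crop width = 1962 − 735 = 1227 px; one third is 409.00 px.
Crop height = 1405 − 535 = 870 px; one third is 290.00 px.
The lower-right point is two-thirds across and two-thirds down within the crop:
x = 735 + 2 × 409.00 ≈ 1553; y = 535 + 2 × 290.00 ≈ 1115.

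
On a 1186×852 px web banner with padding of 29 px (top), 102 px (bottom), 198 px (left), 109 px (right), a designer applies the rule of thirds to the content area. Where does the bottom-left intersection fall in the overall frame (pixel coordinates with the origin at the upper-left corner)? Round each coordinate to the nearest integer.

x = 491 px, y = 510 px

Content width = 1186 − 198 − 109 = 879 px; content height = 852 − 29 − 102 = 721 px.
Bottom-left is one-third across and two-thirds down within the content area.
x = 198 + 1 × 879/3 = 198 + 293.00 ≈ 491
y = 29 + 2 × 721/3 = 29 + 480.67 ≈ 510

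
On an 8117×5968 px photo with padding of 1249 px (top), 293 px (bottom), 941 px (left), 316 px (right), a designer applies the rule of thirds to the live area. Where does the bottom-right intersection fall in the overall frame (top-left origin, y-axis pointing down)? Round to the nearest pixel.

Content width = 8117 − 941 − 316 = 6860 px; content height = 5968 − 1249 − 293 = 4426 px.
Bottom-right is two-thirds across and two-thirds down within the live area.
x = 941 + 2 × 6860/3 = 941 + 4573.33 ≈ 5514
y = 1249 + 2 × 4426/3 = 1249 + 2950.67 ≈ 4200

(5514, 4200)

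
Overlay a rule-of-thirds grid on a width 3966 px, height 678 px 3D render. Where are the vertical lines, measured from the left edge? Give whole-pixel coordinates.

3966 / 3 = 1322, so the vertical lines sit at one and two thirds of 3966.

x = 1322 px and x = 2644 px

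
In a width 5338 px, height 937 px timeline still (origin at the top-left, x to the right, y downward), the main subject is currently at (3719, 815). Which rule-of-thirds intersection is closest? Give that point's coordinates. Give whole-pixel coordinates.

x = 3559 px, y = 625 px

Third lines: x ∈ {1779, 3559}, y ∈ {312, 625}.
3719 is closer to x = 3559; 815 is closer to y = 625.
So the nearest intersection is the lower-right power point.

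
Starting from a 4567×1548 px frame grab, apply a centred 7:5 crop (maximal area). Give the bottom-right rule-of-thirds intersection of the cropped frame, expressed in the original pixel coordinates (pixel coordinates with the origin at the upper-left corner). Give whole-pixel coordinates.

4567/1548 > 7/5, so the 7:5 crop keeps the full height 1548 and trims width to 1548 × 7/5 = 2167.20 px.
Left offset = (4567 − 2167.20)/2 = 1199.90 px; top offset = 0.
Bottom-right is two-thirds across and two-thirds down within the crop:
x = 1199.90 + 2 × 2167.20/3 ≈ 2645; y = 0.00 + 2 × 1548.00/3 ≈ 1032.

(2645, 1032)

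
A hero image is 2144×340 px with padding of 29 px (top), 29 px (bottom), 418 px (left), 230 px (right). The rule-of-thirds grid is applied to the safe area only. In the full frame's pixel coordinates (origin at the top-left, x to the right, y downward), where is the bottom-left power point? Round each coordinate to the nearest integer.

Content width = 2144 − 418 − 230 = 1496 px; content height = 340 − 29 − 29 = 282 px.
Bottom-left is one-third across and two-thirds down within the safe area.
x = 418 + 1 × 1496/3 = 418 + 498.67 ≈ 917
y = 29 + 2 × 282/3 = 29 + 188.00 ≈ 217

x = 917 px, y = 217 px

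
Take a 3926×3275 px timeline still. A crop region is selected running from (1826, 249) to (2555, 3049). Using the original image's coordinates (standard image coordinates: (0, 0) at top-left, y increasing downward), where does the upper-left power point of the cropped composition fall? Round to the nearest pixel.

(2069, 1182)

Crop width = 2555 − 1826 = 729 px; one third is 243.00 px.
Crop height = 3049 − 249 = 2800 px; one third is 933.33 px.
The upper-left point is one-third across and one-third down within the crop:
x = 1826 + 1 × 243.00 ≈ 2069; y = 249 + 1 × 933.33 ≈ 1182.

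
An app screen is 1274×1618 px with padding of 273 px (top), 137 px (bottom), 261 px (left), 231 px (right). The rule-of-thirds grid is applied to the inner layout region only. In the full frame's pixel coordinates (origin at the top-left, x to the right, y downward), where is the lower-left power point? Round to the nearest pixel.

Content width = 1274 − 261 − 231 = 782 px; content height = 1618 − 273 − 137 = 1208 px.
Lower-left is one-third across and two-thirds down within the inner layout region.
x = 261 + 1 × 782/3 = 261 + 260.67 ≈ 522
y = 273 + 2 × 1208/3 = 273 + 805.33 ≈ 1078

(522, 1078)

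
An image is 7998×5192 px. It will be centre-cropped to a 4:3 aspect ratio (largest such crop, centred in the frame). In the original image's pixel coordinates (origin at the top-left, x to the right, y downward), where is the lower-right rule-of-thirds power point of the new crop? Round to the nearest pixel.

7998/5192 > 4/3, so the 4:3 crop keeps the full height 5192 and trims width to 5192 × 4/3 = 6922.67 px.
Left offset = (7998 − 6922.67)/2 = 537.67 px; top offset = 0.
Lower-right is two-thirds across and two-thirds down within the crop:
x = 537.67 + 2 × 6922.67/3 ≈ 5153; y = 0.00 + 2 × 5192.00/3 ≈ 3461.

(5153, 3461)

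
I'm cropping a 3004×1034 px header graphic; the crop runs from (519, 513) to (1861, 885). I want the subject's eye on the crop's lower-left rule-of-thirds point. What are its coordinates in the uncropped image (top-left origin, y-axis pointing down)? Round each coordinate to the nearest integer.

Crop width = 1861 − 519 = 1342 px; one third is 447.33 px.
Crop height = 885 − 513 = 372 px; one third is 124.00 px.
The lower-left point is one-third across and two-thirds down within the crop:
x = 519 + 1 × 447.33 ≈ 966; y = 513 + 2 × 124.00 ≈ 761.

x = 966 px, y = 761 px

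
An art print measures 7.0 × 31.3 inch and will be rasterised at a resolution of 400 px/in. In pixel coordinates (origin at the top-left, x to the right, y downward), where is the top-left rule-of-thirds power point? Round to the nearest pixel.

In pixels the canvas is 7.0 × 400 = 2800 wide and 31.3 × 400 = 12520 tall.
The top-left point is one-third across and one-third down:
x = 1 × 2800/3 ≈ 933; y = 1 × 12520/3 ≈ 4173.

x = 933 px, y = 4173 px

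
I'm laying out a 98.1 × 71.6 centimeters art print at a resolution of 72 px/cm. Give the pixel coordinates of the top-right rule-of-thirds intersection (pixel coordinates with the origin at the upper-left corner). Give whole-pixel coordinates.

In pixels the canvas is 98.1 × 72 = 7063.2 wide and 71.6 × 72 = 5155.2 tall.
The top-right point is two-thirds across and one-third down:
x = 2 × 7063.2/3 ≈ 4709; y = 1 × 5155.2/3 ≈ 1718.

(4709, 1718)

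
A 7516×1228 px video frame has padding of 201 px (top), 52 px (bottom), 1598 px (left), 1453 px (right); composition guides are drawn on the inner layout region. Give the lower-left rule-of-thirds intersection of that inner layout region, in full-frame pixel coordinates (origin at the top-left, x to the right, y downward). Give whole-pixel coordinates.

Content width = 7516 − 1598 − 1453 = 4465 px; content height = 1228 − 201 − 52 = 975 px.
Lower-left is one-third across and two-thirds down within the inner layout region.
x = 1598 + 1 × 4465/3 = 1598 + 1488.33 ≈ 3086
y = 201 + 2 × 975/3 = 201 + 650.00 ≈ 851

x = 3086 px, y = 851 px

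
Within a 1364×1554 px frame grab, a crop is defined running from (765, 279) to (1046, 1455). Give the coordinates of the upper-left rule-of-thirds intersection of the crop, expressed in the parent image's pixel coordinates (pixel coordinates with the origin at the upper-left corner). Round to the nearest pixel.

Crop width = 1046 − 765 = 281 px; one third is 93.67 px.
Crop height = 1455 − 279 = 1176 px; one third is 392.00 px.
The upper-left point is one-third across and one-third down within the crop:
x = 765 + 1 × 93.67 ≈ 859; y = 279 + 1 × 392.00 ≈ 671.

(859, 671)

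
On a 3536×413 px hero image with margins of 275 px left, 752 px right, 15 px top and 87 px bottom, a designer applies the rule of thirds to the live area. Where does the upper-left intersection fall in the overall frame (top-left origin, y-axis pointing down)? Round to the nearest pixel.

Content width = 3536 − 275 − 752 = 2509 px; content height = 413 − 15 − 87 = 311 px.
Upper-left is one-third across and one-third down within the live area.
x = 275 + 1 × 2509/3 = 275 + 836.33 ≈ 1111
y = 15 + 1 × 311/3 = 15 + 103.67 ≈ 119

(1111, 119)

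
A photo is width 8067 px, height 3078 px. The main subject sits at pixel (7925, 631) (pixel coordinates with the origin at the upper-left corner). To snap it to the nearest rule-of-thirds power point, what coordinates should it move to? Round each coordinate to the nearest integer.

x = 5378 px, y = 1026 px

Third lines: x ∈ {2689, 5378}, y ∈ {1026, 2052}.
7925 is closer to x = 5378; 631 is closer to y = 1026.
So the nearest intersection is the upper-right power point.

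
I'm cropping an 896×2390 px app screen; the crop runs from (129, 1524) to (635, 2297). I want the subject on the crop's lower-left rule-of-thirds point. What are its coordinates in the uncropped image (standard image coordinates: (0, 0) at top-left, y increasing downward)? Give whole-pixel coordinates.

Crop width = 635 − 129 = 506 px; one third is 168.67 px.
Crop height = 2297 − 1524 = 773 px; one third is 257.67 px.
The lower-left point is one-third across and two-thirds down within the crop:
x = 129 + 1 × 168.67 ≈ 298; y = 1524 + 2 × 257.67 ≈ 2039.

(298, 2039)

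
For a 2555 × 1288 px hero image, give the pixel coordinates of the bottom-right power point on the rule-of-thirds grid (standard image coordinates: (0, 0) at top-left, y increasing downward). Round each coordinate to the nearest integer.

x = 1703 px, y = 859 px

The bottom-right point sits two-thirds of the way across and two-thirds of the way down.
x = 2 × 2555/3 ≈ 1703; y = 2 × 1288/3 ≈ 859.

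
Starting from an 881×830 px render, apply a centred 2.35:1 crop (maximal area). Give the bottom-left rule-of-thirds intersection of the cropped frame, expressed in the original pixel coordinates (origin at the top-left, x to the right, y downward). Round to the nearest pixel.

(294, 477)

881/830 < 2.35/1, so the 2.35:1 crop keeps the full width 881 and trims height to 881 × 1/2.35 = 374.89 px.
Top offset = (830 − 374.89)/2 = 227.55 px; left offset = 0.
Bottom-left is one-third across and two-thirds down within the crop:
x = 0.00 + 1 × 881.00/3 ≈ 294; y = 227.55 + 2 × 374.89/3 ≈ 477.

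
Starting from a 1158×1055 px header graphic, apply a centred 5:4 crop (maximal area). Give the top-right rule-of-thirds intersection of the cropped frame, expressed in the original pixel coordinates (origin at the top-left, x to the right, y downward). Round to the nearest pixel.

1158/1055 < 5/4, so the 5:4 crop keeps the full width 1158 and trims height to 1158 × 4/5 = 926.40 px.
Top offset = (1055 − 926.40)/2 = 64.30 px; left offset = 0.
Top-right is two-thirds across and one-third down within the crop:
x = 0.00 + 2 × 1158.00/3 ≈ 772; y = 64.30 + 1 × 926.40/3 ≈ 373.

(772, 373)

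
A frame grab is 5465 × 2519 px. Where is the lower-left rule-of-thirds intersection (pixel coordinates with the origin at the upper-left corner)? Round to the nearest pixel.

(1822, 1679)

The lower-left point sits one-third of the way across and two-thirds of the way down.
x = 1 × 5465/3 ≈ 1822; y = 2 × 2519/3 ≈ 1679.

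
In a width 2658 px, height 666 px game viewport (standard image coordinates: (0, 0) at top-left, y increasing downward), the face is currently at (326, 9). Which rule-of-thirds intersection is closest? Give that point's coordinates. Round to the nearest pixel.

x = 886 px, y = 222 px

Third lines: x ∈ {886, 1772}, y ∈ {222, 444}.
326 is closer to x = 886; 9 is closer to y = 222.
So the nearest intersection is the upper-left power point.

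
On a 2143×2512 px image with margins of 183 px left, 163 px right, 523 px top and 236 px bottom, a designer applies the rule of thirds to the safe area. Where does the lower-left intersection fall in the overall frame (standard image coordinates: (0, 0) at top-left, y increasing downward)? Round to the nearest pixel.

x = 782 px, y = 1692 px

Content width = 2143 − 183 − 163 = 1797 px; content height = 2512 − 523 − 236 = 1753 px.
Lower-left is one-third across and two-thirds down within the safe area.
x = 183 + 1 × 1797/3 = 183 + 599.00 ≈ 782
y = 523 + 2 × 1753/3 = 523 + 1168.67 ≈ 1692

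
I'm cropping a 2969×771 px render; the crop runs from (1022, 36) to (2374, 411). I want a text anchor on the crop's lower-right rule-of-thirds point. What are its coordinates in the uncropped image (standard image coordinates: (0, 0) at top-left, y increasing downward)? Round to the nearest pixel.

(1923, 286)

Crop width = 2374 − 1022 = 1352 px; one third is 450.67 px.
Crop height = 411 − 36 = 375 px; one third is 125.00 px.
The lower-right point is two-thirds across and two-thirds down within the crop:
x = 1022 + 2 × 450.67 ≈ 1923; y = 36 + 2 × 125.00 ≈ 286.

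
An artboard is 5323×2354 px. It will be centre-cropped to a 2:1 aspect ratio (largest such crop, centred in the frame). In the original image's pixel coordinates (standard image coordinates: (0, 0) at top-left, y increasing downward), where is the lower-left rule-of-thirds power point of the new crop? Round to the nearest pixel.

x = 1877 px, y = 1569 px

5323/2354 > 2/1, so the 2:1 crop keeps the full height 2354 and trims width to 2354 × 2/1 = 4708.00 px.
Left offset = (5323 − 4708.00)/2 = 307.50 px; top offset = 0.
Lower-left is one-third across and two-thirds down within the crop:
x = 307.50 + 1 × 4708.00/3 ≈ 1877; y = 0.00 + 2 × 2354.00/3 ≈ 1569.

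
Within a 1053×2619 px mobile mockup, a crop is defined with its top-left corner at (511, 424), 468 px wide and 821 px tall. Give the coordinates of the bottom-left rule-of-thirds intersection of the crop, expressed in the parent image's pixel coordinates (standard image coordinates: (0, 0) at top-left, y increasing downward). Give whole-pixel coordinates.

One third of the crop width 468 is 156.00 px.
One third of the crop height 821 is 273.67 px.
The bottom-left point is one-third across and two-thirds down within the crop:
x = 511 + 1 × 156.00 ≈ 667; y = 424 + 2 × 273.67 ≈ 971.

x = 667 px, y = 971 px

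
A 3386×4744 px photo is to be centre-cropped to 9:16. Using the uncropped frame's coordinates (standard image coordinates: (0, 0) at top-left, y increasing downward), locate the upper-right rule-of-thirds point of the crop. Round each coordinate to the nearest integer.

(2138, 1581)

3386/4744 > 9/16, so the 9:16 crop keeps the full height 4744 and trims width to 4744 × 9/16 = 2668.50 px.
Left offset = (3386 − 2668.50)/2 = 358.75 px; top offset = 0.
Upper-right is two-thirds across and one-third down within the crop:
x = 358.75 + 2 × 2668.50/3 ≈ 2138; y = 0.00 + 1 × 4744.00/3 ≈ 1581.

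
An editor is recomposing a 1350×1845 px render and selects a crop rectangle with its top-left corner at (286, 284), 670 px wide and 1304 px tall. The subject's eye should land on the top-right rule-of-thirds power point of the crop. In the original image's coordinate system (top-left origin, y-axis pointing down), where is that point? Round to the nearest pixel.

One third of the crop width 670 is 223.33 px.
One third of the crop height 1304 is 434.67 px.
The top-right point is two-thirds across and one-third down within the crop:
x = 286 + 2 × 223.33 ≈ 733; y = 284 + 1 × 434.67 ≈ 719.

x = 733 px, y = 719 px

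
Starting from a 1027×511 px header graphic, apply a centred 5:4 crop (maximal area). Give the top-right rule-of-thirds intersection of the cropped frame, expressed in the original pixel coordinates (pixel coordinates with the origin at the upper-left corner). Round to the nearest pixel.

x = 620 px, y = 170 px

1027/511 > 5/4, so the 5:4 crop keeps the full height 511 and trims width to 511 × 5/4 = 638.75 px.
Left offset = (1027 − 638.75)/2 = 194.12 px; top offset = 0.
Top-right is two-thirds across and one-third down within the crop:
x = 194.12 + 2 × 638.75/3 ≈ 620; y = 0.00 + 1 × 511.00/3 ≈ 170.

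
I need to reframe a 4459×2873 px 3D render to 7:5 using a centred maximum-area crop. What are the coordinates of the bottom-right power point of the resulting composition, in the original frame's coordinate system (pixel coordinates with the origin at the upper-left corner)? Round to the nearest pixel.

4459/2873 > 7/5, so the 7:5 crop keeps the full height 2873 and trims width to 2873 × 7/5 = 4022.20 px.
Left offset = (4459 − 4022.20)/2 = 218.40 px; top offset = 0.
Bottom-right is two-thirds across and two-thirds down within the crop:
x = 218.40 + 2 × 4022.20/3 ≈ 2900; y = 0.00 + 2 × 2873.00/3 ≈ 1915.

(2900, 1915)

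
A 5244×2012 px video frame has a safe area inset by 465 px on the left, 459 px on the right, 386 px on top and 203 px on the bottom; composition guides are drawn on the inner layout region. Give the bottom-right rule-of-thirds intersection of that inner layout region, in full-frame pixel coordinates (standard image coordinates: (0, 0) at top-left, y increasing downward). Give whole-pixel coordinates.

Content width = 5244 − 465 − 459 = 4320 px; content height = 2012 − 386 − 203 = 1423 px.
Bottom-right is two-thirds across and two-thirds down within the inner layout region.
x = 465 + 2 × 4320/3 = 465 + 2880.00 ≈ 3345
y = 386 + 2 × 1423/3 = 386 + 948.67 ≈ 1335

(3345, 1335)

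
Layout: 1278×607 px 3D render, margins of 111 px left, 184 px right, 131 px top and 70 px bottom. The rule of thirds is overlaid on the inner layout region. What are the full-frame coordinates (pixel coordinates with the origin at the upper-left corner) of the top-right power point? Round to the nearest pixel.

Content width = 1278 − 111 − 184 = 983 px; content height = 607 − 131 − 70 = 406 px.
Top-right is two-thirds across and one-third down within the inner layout region.
x = 111 + 2 × 983/3 = 111 + 655.33 ≈ 766
y = 131 + 1 × 406/3 = 131 + 135.33 ≈ 266

x = 766 px, y = 266 px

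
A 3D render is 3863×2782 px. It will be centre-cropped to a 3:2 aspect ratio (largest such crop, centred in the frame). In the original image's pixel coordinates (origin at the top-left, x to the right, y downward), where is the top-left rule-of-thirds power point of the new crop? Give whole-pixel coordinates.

x = 1288 px, y = 962 px

3863/2782 < 3/2, so the 3:2 crop keeps the full width 3863 and trims height to 3863 × 2/3 = 2575.33 px.
Top offset = (2782 − 2575.33)/2 = 103.33 px; left offset = 0.
Top-left is one-third across and one-third down within the crop:
x = 0.00 + 1 × 3863.00/3 ≈ 1288; y = 103.33 + 1 × 2575.33/3 ≈ 962.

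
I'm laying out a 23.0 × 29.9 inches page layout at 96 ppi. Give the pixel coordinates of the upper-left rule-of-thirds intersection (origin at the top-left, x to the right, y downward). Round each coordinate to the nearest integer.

x = 736 px, y = 957 px

In pixels the canvas is 23.0 × 96 = 2208 wide and 29.9 × 96 = 2870.4 tall.
The upper-left point is one-third across and one-third down:
x = 1 × 2208/3 ≈ 736; y = 1 × 2870.4/3 ≈ 957.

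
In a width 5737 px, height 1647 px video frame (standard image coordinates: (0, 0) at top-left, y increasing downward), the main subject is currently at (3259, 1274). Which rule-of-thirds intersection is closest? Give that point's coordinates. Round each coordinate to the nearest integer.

x = 3825 px, y = 1098 px

Third lines: x ∈ {1912, 3825}, y ∈ {549, 1098}.
3259 is closer to x = 3825; 1274 is closer to y = 1098.
So the nearest intersection is the lower-right power point.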